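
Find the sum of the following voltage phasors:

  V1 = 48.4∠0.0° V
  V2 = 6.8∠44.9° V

Step 1 — Convert each phasor to rectangular form:
  V1 = 48.4·(cos(0.0°) + j·sin(0.0°)) = 48.4 V
  V2 = 6.8·(cos(44.9°) + j·sin(44.9°)) = 4.817 + j4.8 V
Step 2 — Sum components: V_total = 53.22 + j4.8 V.
Step 3 — Convert to polar: |V_total| = 53.43 V, ∠V_total = 5.2°.

V_total = 53.43∠5.2° V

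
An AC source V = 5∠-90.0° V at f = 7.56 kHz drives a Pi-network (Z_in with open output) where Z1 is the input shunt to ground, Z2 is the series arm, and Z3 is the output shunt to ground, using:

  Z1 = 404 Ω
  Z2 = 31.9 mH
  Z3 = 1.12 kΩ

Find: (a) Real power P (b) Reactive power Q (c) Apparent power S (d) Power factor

Step 1 — Angular frequency: ω = 2π·f = 2π·7560 = 4.75e+04 rad/s.
Step 2 — Component impedances:
  Z1: Z = R = 404 Ω
  Z2: Z = jωL = j·4.75e+04·0.0319 = 0 + j1515 Ω
  Z3: Z = R = 1120 Ω
Step 3 — With open output, the series arm Z2 and the output shunt Z3 appear in series to ground: Z2 + Z3 = 1120 + j1515 Ω.
Step 4 — Parallel with input shunt Z1: Z_in = Z1 || (Z2 + Z3) = 350.1 + j53.55 Ω = 354.2∠8.7° Ω.
Step 5 — Source phasor: V = 5∠-90.0° V = 0 - j5 V.
Step 6 — Current: I = V / Z = -0.002134 - j0.01395 A = 0.01412∠-98.7° A.
Step 7 — Complex power: S = V·I* = 0.06977 + j0.01067 VA.
Step 8 — Real power: P = Re(S) = 0.06977 W.
Step 9 — Reactive power: Q = Im(S) = 0.01067 VAR.
Step 10 — Apparent power: |S| = 0.07058 VA.
Step 11 — Power factor: PF = P/|S| = 0.9885 (lagging).

(a) P = 0.06977 W  (b) Q = 0.01067 VAR  (c) S = 0.07058 VA  (d) PF = 0.9885 (lagging)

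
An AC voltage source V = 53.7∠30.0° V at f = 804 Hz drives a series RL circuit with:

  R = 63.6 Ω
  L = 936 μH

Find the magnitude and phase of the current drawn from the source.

Step 1 — Angular frequency: ω = 2π·f = 2π·804 = 5052 rad/s.
Step 2 — Component impedances:
  R: Z = R = 63.6 Ω
  L: Z = jωL = j·5052·0.000936 = 0 + j4.728 Ω
Step 3 — Series combination: Z_total = R + L = 63.6 + j4.728 Ω = 63.78∠4.3° Ω.
Step 4 — Source phasor: V = 53.7∠30.0° V = 46.51 + j26.85 V.
Step 5 — Ohm's law: I = V / Z_total = (46.51 + j26.85) / (63.6 + j4.728) = 0.7584 + j0.3658 A.
Step 6 — Convert to polar: |I| = 0.842 A, ∠I = 25.7°.

I = 0.842∠25.7° A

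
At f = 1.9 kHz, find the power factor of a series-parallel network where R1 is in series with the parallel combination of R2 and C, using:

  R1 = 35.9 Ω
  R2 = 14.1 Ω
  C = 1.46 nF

Step 1 — Angular frequency: ω = 2π·f = 2π·1900 = 1.194e+04 rad/s.
Step 2 — Component impedances:
  R1: Z = R = 35.9 Ω
  R2: Z = R = 14.1 Ω
  C: Z = 1/(jωC) = -j/(ω·C) = 0 - j5.737e+04 Ω
Step 3 — Parallel branch: R2 || C = 1/(1/R2 + 1/C) = 14.1 - j0.003465 Ω.
Step 4 — Series with R1: Z_total = R1 + (R2 || C) = 50 - j0.003465 Ω = 50∠-0.0° Ω.
Step 5 — Power factor: PF = cos(φ) = Re(Z)/|Z| = 50/50 = 1.
Step 6 — Type: Im(Z) = -0.003465 ⇒ leading (phase φ = -0.0°).

PF = 1 (leading, φ = -0.0°)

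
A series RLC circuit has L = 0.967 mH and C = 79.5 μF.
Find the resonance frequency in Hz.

Step 1 — Resonance condition Im(Z)=0 gives ω₀ = 1/√(LC).
Step 2 — ω₀ = 1/√(0.000967·7.95e-05) = 3607 rad/s.
Step 3 — f₀ = ω₀/(2π) = 574 Hz.

f₀ = 574 Hz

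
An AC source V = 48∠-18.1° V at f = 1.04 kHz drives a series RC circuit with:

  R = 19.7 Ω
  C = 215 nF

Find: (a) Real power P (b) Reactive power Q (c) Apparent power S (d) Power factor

Step 1 — Angular frequency: ω = 2π·f = 2π·1040 = 6535 rad/s.
Step 2 — Component impedances:
  R: Z = R = 19.7 Ω
  C: Z = 1/(jωC) = -j/(ω·C) = 0 - j711.8 Ω
Step 3 — Series combination: Z_total = R + C = 19.7 - j711.8 Ω = 712.1∠-88.4° Ω.
Step 4 — Source phasor: V = 48∠-18.1° V = 45.62 - j14.91 V.
Step 5 — Current: I = V / Z = 0.02271 + j0.06347 A = 0.06741∠70.3° A.
Step 6 — Complex power: S = V·I* = 0.08952 - j3.234 VA.
Step 7 — Real power: P = Re(S) = 0.08952 W.
Step 8 — Reactive power: Q = Im(S) = -3.234 VAR.
Step 9 — Apparent power: |S| = 3.236 VA.
Step 10 — Power factor: PF = P/|S| = 0.02767 (leading).

(a) P = 0.08952 W  (b) Q = -3.234 VAR  (c) S = 3.236 VA  (d) PF = 0.02767 (leading)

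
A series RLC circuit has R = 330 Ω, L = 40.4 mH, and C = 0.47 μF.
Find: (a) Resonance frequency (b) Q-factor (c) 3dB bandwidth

Step 1 — Resonance: ω₀ = 1/√(LC) = 1/√(0.0404·4.7e-07) = 7257 rad/s.
Step 2 — f₀ = ω₀/(2π) = 1155 Hz.
Step 3 — Series Q: Q = ω₀L/R = 7257·0.0404/330 = 0.8884.
Step 4 — Bandwidth: Δω = ω₀/Q = 8168 rad/s; BW = Δω/(2π) = 1300 Hz.

(a) f₀ = 1155 Hz  (b) Q = 0.8884  (c) BW = 1300 Hz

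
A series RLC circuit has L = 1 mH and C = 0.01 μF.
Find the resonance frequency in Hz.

Step 1 — Resonance condition Im(Z)=0 gives ω₀ = 1/√(LC).
Step 2 — ω₀ = 1/√(0.001·1e-08) = 3.162e+05 rad/s.
Step 3 — f₀ = ω₀/(2π) = 5.033e+04 Hz.

f₀ = 5.033e+04 Hz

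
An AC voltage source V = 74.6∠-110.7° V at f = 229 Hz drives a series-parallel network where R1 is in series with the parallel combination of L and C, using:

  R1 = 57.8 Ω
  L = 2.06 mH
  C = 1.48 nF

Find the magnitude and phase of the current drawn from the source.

Step 1 — Angular frequency: ω = 2π·f = 2π·229 = 1439 rad/s.
Step 2 — Component impedances:
  R1: Z = R = 57.8 Ω
  L: Z = jωL = j·1439·0.00206 = 0 + j2.964 Ω
  C: Z = 1/(jωC) = -j/(ω·C) = 0 - j4.696e+05 Ω
Step 3 — Parallel branch: L || C = 1/(1/L + 1/C) = 0 + j2.964 Ω.
Step 4 — Series with R1: Z_total = R1 + (L || C) = 57.8 + j2.964 Ω = 57.88∠2.9° Ω.
Step 5 — Source phasor: V = 74.6∠-110.7° V = -26.37 - j69.78 V.
Step 6 — Ohm's law: I = V / Z_total = (-26.37 - j69.78) / (57.8 + j2.964) = -0.5168 - j1.181 A.
Step 7 — Convert to polar: |I| = 1.289 A, ∠I = -113.6°.

I = 1.289∠-113.6° A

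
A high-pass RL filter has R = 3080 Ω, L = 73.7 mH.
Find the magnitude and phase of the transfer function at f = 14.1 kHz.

Step 1 — Angular frequency: ω = 2π·1.41e+04 = 8.859e+04 rad/s.
Step 2 — Transfer function: H(jω) = jωL/(R + jωL).
Step 3 — Numerator jωL = j·6529; denominator R + jωL = 3080 + j6529.
Step 4 — H = 0.818 + j0.3859.
Step 5 — Magnitude: |H| = 0.9044 (-0.9 dB); phase: φ = 25.3°.

|H| = 0.9044 (-0.9 dB), φ = 25.3°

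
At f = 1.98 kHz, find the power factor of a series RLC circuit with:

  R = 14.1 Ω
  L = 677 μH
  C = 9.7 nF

Step 1 — Angular frequency: ω = 2π·f = 2π·1980 = 1.244e+04 rad/s.
Step 2 — Component impedances:
  R: Z = R = 14.1 Ω
  L: Z = jωL = j·1.244e+04·0.000677 = 0 + j8.422 Ω
  C: Z = 1/(jωC) = -j/(ω·C) = 0 - j8287 Ω
Step 3 — Series combination: Z_total = R + L + C = 14.1 - j8278 Ω = 8278∠-89.9° Ω.
Step 4 — Power factor: PF = cos(φ) = Re(Z)/|Z| = 14.1/8278 = 0.001703.
Step 5 — Type: Im(Z) = -8278 ⇒ leading (phase φ = -89.9°).

PF = 0.001703 (leading, φ = -89.9°)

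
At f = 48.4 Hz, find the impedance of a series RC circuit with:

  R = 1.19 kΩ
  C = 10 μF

Step 1 — Angular frequency: ω = 2π·f = 2π·48.4 = 304.1 rad/s.
Step 2 — Component impedances:
  R: Z = R = 1190 Ω
  C: Z = 1/(jωC) = -j/(ω·C) = 0 - j328.8 Ω
Step 3 — Series combination: Z_total = R + C = 1190 - j328.8 Ω = 1235∠-15.4° Ω.

Z = 1190 - j328.8 Ω = 1235∠-15.4° Ω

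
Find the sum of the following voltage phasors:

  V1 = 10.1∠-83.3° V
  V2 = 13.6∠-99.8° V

Step 1 — Convert each phasor to rectangular form:
  V1 = 10.1·(cos(-83.3°) + j·sin(-83.3°)) = 1.178 - j10.03 V
  V2 = 13.6·(cos(-99.8°) + j·sin(-99.8°)) = -2.315 - j13.4 V
Step 2 — Sum components: V_total = -1.136 - j23.43 V.
Step 3 — Convert to polar: |V_total| = 23.46 V, ∠V_total = -92.8°.

V_total = 23.46∠-92.8° V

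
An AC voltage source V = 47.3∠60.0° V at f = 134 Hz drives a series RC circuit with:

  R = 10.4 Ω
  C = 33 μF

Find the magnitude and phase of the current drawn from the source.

Step 1 — Angular frequency: ω = 2π·f = 2π·134 = 841.9 rad/s.
Step 2 — Component impedances:
  R: Z = R = 10.4 Ω
  C: Z = 1/(jωC) = -j/(ω·C) = 0 - j35.99 Ω
Step 3 — Series combination: Z_total = R + C = 10.4 - j35.99 Ω = 37.46∠-73.9° Ω.
Step 4 — Source phasor: V = 47.3∠60.0° V = 23.65 + j40.96 V.
Step 5 — Ohm's law: I = V / Z_total = (23.65 + j40.96) / (10.4 - j35.99) = -0.8752 + j0.91 A.
Step 6 — Convert to polar: |I| = 1.263 A, ∠I = 133.9°.

I = 1.263∠133.9° A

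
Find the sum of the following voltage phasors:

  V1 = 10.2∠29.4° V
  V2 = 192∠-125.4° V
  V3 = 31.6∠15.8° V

Step 1 — Convert each phasor to rectangular form:
  V1 = 10.2·(cos(29.4°) + j·sin(29.4°)) = 8.886 + j5.007 V
  V2 = 192·(cos(-125.4°) + j·sin(-125.4°)) = -111.2 - j156.5 V
  V3 = 31.6·(cos(15.8°) + j·sin(15.8°)) = 30.41 + j8.604 V
Step 2 — Sum components: V_total = -71.93 - j142.9 V.
Step 3 — Convert to polar: |V_total| = 160 V, ∠V_total = -116.7°.

V_total = 160∠-116.7° V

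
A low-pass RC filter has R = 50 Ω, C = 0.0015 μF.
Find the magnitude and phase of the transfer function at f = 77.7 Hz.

Step 1 — Angular frequency: ω = 2π·77.7 = 488.2 rad/s.
Step 2 — Transfer function: H(jω) = 1/(1 + jωRC).
Step 3 — Denominator: 1 + jωRC = 1 + j·488.2·50·1.5e-09 = 1 + j3.662e-05.
Step 4 — H = 1 - j3.662e-05.
Step 5 — Magnitude: |H| = 1 (-0.0 dB); phase: φ = -0.0°.

|H| = 1 (-0.0 dB), φ = -0.0°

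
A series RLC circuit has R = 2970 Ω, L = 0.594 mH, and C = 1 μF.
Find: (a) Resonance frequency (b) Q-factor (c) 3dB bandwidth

Step 1 — Resonance: ω₀ = 1/√(LC) = 1/√(0.000594·1e-06) = 4.103e+04 rad/s.
Step 2 — f₀ = ω₀/(2π) = 6530 Hz.
Step 3 — Series Q: Q = ω₀L/R = 4.103e+04·0.000594/2970 = 0.008206.
Step 4 — Bandwidth: Δω = ω₀/Q = 5e+06 rad/s; BW = Δω/(2π) = 7.958e+05 Hz.

(a) f₀ = 6530 Hz  (b) Q = 0.008206  (c) BW = 7.958e+05 Hz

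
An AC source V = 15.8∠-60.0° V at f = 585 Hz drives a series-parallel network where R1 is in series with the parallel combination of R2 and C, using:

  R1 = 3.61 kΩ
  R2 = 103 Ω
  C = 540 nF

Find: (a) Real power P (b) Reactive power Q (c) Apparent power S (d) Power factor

Step 1 — Angular frequency: ω = 2π·f = 2π·585 = 3676 rad/s.
Step 2 — Component impedances:
  R1: Z = R = 3610 Ω
  R2: Z = R = 103 Ω
  C: Z = 1/(jωC) = -j/(ω·C) = 0 - j503.8 Ω
Step 3 — Parallel branch: R2 || C = 1/(1/R2 + 1/C) = 98.87 - j20.21 Ω.
Step 4 — Series with R1: Z_total = R1 + (R2 || C) = 3709 - j20.21 Ω = 3709∠-0.3° Ω.
Step 5 — Source phasor: V = 15.8∠-60.0° V = 7.9 - j13.68 V.
Step 6 — Current: I = V / Z = 0.00215 - j0.003678 A = 0.00426∠-59.7° A.
Step 7 — Complex power: S = V·I* = 0.06731 - j0.0003668 VA.
Step 8 — Real power: P = Re(S) = 0.06731 W.
Step 9 — Reactive power: Q = Im(S) = -0.0003668 VAR.
Step 10 — Apparent power: |S| = 0.06731 VA.
Step 11 — Power factor: PF = P/|S| = 1 (leading).

(a) P = 0.06731 W  (b) Q = -0.0003668 VAR  (c) S = 0.06731 VA  (d) PF = 1 (leading)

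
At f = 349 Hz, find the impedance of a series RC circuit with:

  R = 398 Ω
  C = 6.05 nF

Step 1 — Angular frequency: ω = 2π·f = 2π·349 = 2193 rad/s.
Step 2 — Component impedances:
  R: Z = R = 398 Ω
  C: Z = 1/(jωC) = -j/(ω·C) = 0 - j7.538e+04 Ω
Step 3 — Series combination: Z_total = R + C = 398 - j7.538e+04 Ω = 7.538e+04∠-89.7° Ω.

Z = 398 - j7.538e+04 Ω = 7.538e+04∠-89.7° Ω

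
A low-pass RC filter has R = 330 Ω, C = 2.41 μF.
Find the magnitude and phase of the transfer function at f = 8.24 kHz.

Step 1 — Angular frequency: ω = 2π·8240 = 5.177e+04 rad/s.
Step 2 — Transfer function: H(jω) = 1/(1 + jωRC).
Step 3 — Denominator: 1 + jωRC = 1 + j·5.177e+04·330·2.41e-06 = 1 + j41.18.
Step 4 — H = 0.0005895 - j0.02427.
Step 5 — Magnitude: |H| = 0.02428 (-32.3 dB); phase: φ = -88.6°.

|H| = 0.02428 (-32.3 dB), φ = -88.6°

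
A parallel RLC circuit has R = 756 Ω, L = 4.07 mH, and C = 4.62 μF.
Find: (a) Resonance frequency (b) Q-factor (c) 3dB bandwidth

Step 1 — Resonance: ω₀ = 1/√(LC) = 1/√(0.00407·4.62e-06) = 7293 rad/s.
Step 2 — f₀ = ω₀/(2π) = 1161 Hz.
Step 3 — Parallel Q: Q = R/(ω₀L) = 756/(7293·0.00407) = 25.47.
Step 4 — Bandwidth: Δω = ω₀/Q = 286.3 rad/s; BW = Δω/(2π) = 45.57 Hz.

(a) f₀ = 1161 Hz  (b) Q = 25.47  (c) BW = 45.57 Hz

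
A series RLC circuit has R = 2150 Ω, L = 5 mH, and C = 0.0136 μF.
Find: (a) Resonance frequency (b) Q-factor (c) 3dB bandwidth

Step 1 — Resonance: ω₀ = 1/√(LC) = 1/√(0.005·1.36e-08) = 1.213e+05 rad/s.
Step 2 — f₀ = ω₀/(2π) = 1.93e+04 Hz.
Step 3 — Series Q: Q = ω₀L/R = 1.213e+05·0.005/2150 = 0.282.
Step 4 — Bandwidth: Δω = ω₀/Q = 4.3e+05 rad/s; BW = Δω/(2π) = 6.844e+04 Hz.

(a) f₀ = 1.93e+04 Hz  (b) Q = 0.282  (c) BW = 6.844e+04 Hz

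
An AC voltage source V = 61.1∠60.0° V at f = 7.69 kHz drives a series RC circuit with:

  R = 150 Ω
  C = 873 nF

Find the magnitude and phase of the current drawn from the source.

Step 1 — Angular frequency: ω = 2π·f = 2π·7690 = 4.832e+04 rad/s.
Step 2 — Component impedances:
  R: Z = R = 150 Ω
  C: Z = 1/(jωC) = -j/(ω·C) = 0 - j23.71 Ω
Step 3 — Series combination: Z_total = R + C = 150 - j23.71 Ω = 151.9∠-9.0° Ω.
Step 4 — Source phasor: V = 61.1∠60.0° V = 30.55 + j52.91 V.
Step 5 — Ohm's law: I = V / Z_total = (30.55 + j52.91) / (150 - j23.71) = 0.1443 + j0.3756 A.
Step 6 — Convert to polar: |I| = 0.4023 A, ∠I = 69.0°.

I = 0.4023∠69.0° A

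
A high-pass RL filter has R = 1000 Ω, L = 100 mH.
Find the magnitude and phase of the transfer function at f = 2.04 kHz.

Step 1 — Angular frequency: ω = 2π·2040 = 1.282e+04 rad/s.
Step 2 — Transfer function: H(jω) = jωL/(R + jωL).
Step 3 — Numerator jωL = j·1282; denominator R + jωL = 1000 + j1282.
Step 4 — H = 0.6216 + j0.485.
Step 5 — Magnitude: |H| = 0.7884 (-2.1 dB); phase: φ = 38.0°.

|H| = 0.7884 (-2.1 dB), φ = 38.0°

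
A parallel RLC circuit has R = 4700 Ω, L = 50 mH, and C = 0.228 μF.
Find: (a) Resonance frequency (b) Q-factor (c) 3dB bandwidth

Step 1 — Resonance: ω₀ = 1/√(LC) = 1/√(0.05·2.28e-07) = 9366 rad/s.
Step 2 — f₀ = ω₀/(2π) = 1491 Hz.
Step 3 — Parallel Q: Q = R/(ω₀L) = 4700/(9366·0.05) = 10.04.
Step 4 — Bandwidth: Δω = ω₀/Q = 933.2 rad/s; BW = Δω/(2π) = 148.5 Hz.

(a) f₀ = 1491 Hz  (b) Q = 10.04  (c) BW = 148.5 Hz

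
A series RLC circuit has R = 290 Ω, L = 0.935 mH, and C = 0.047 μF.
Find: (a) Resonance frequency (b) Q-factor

Step 1 — Resonance condition Im(Z)=0 gives ω₀ = 1/√(LC).
Step 2 — ω₀ = 1/√(0.000935·4.7e-08) = 1.508e+05 rad/s.
Step 3 — f₀ = ω₀/(2π) = 2.401e+04 Hz.
Step 4 — Series Q: Q = ω₀L/R = 1.508e+05·0.000935/290 = 0.4864.

(a) f₀ = 2.401e+04 Hz  (b) Q = 0.4864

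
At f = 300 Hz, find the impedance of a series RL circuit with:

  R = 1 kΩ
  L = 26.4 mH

Step 1 — Angular frequency: ω = 2π·f = 2π·300 = 1885 rad/s.
Step 2 — Component impedances:
  R: Z = R = 1000 Ω
  L: Z = jωL = j·1885·0.0264 = 0 + j49.76 Ω
Step 3 — Series combination: Z_total = R + L = 1000 + j49.76 Ω = 1001∠2.8° Ω.

Z = 1000 + j49.76 Ω = 1001∠2.8° Ω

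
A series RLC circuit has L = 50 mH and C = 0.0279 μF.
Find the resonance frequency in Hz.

Step 1 — Resonance condition Im(Z)=0 gives ω₀ = 1/√(LC).
Step 2 — ω₀ = 1/√(0.05·2.79e-08) = 2.677e+04 rad/s.
Step 3 — f₀ = ω₀/(2π) = 4261 Hz.

f₀ = 4261 Hz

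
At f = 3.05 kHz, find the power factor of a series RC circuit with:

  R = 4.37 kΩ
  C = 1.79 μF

Step 1 — Angular frequency: ω = 2π·f = 2π·3050 = 1.916e+04 rad/s.
Step 2 — Component impedances:
  R: Z = R = 4370 Ω
  C: Z = 1/(jωC) = -j/(ω·C) = 0 - j29.15 Ω
Step 3 — Series combination: Z_total = R + C = 4370 - j29.15 Ω = 4370∠-0.4° Ω.
Step 4 — Power factor: PF = cos(φ) = Re(Z)/|Z| = 4370/4370 = 1.
Step 5 — Type: Im(Z) = -29.15 ⇒ leading (phase φ = -0.4°).

PF = 1 (leading, φ = -0.4°)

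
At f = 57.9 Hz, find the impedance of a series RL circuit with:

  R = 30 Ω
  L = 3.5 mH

Step 1 — Angular frequency: ω = 2π·f = 2π·57.9 = 363.8 rad/s.
Step 2 — Component impedances:
  R: Z = R = 30 Ω
  L: Z = jωL = j·363.8·0.0035 = 0 + j1.273 Ω
Step 3 — Series combination: Z_total = R + L = 30 + j1.273 Ω = 30.03∠2.4° Ω.

Z = 30 + j1.273 Ω = 30.03∠2.4° Ω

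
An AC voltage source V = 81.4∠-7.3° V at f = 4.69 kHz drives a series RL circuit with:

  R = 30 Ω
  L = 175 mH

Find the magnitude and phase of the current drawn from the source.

Step 1 — Angular frequency: ω = 2π·f = 2π·4690 = 2.947e+04 rad/s.
Step 2 — Component impedances:
  R: Z = R = 30 Ω
  L: Z = jωL = j·2.947e+04·0.175 = 0 + j5157 Ω
Step 3 — Series combination: Z_total = R + L = 30 + j5157 Ω = 5157∠89.7° Ω.
Step 4 — Source phasor: V = 81.4∠-7.3° V = 80.74 - j10.34 V.
Step 5 — Ohm's law: I = V / Z_total = (80.74 - j10.34) / (30 + j5157) = -0.001915 - j0.01567 A.
Step 6 — Convert to polar: |I| = 0.01578 A, ∠I = -97.0°.

I = 0.01578∠-97.0° A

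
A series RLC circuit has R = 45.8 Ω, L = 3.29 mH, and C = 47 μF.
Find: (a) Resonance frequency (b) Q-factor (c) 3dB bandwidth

Step 1 — Resonance: ω₀ = 1/√(LC) = 1/√(0.00329·4.7e-05) = 2543 rad/s.
Step 2 — f₀ = ω₀/(2π) = 404.7 Hz.
Step 3 — Series Q: Q = ω₀L/R = 2543·0.00329/45.8 = 0.1827.
Step 4 — Bandwidth: Δω = ω₀/Q = 1.392e+04 rad/s; BW = Δω/(2π) = 2216 Hz.

(a) f₀ = 404.7 Hz  (b) Q = 0.1827  (c) BW = 2216 Hz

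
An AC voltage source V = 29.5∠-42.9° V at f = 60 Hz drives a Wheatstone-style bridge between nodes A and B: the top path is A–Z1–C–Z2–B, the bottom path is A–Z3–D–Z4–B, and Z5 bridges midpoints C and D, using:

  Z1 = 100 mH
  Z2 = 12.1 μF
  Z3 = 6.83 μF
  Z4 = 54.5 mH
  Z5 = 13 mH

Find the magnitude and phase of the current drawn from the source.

Step 1 — Angular frequency: ω = 2π·f = 2π·60 = 377 rad/s.
Step 2 — Component impedances:
  Z1: Z = jωL = j·377·0.1 = 0 + j37.7 Ω
  Z2: Z = 1/(jωC) = -j/(ω·C) = 0 - j219.2 Ω
  Z3: Z = 1/(jωC) = -j/(ω·C) = 0 - j388.4 Ω
  Z4: Z = jωL = j·377·0.0545 = 0 + j20.55 Ω
  Z5: Z = jωL = j·377·0.013 = 0 + j4.901 Ω
Step 3 — Bridge requires nodal analysis (the Z5 bridge couples midpoints C and D, so the two paths cannot be reduced to a simple series/parallel combination). Setting node B to ground and injecting 1 A at node A, the 3-node admittance system at A, C, D solves to V_A = Z_AB = 0 + j71.9 Ω = 71.9∠90.0° Ω.
Step 4 — Source phasor: V = 29.5∠-42.9° V = 21.61 - j20.08 V.
Step 5 — Ohm's law: I = V / Z_total = (21.61 - j20.08) / (0 + j71.9) = -0.2793 - j0.3006 A.
Step 6 — Convert to polar: |I| = 0.4103 A, ∠I = -132.9°.

I = 0.4103∠-132.9° A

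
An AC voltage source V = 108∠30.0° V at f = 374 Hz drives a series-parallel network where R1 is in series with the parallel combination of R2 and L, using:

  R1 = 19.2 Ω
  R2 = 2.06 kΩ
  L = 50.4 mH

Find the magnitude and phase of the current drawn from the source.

Step 1 — Angular frequency: ω = 2π·f = 2π·374 = 2350 rad/s.
Step 2 — Component impedances:
  R1: Z = R = 19.2 Ω
  R2: Z = R = 2060 Ω
  L: Z = jωL = j·2350·0.0504 = 0 + j118.4 Ω
Step 3 — Parallel branch: R2 || L = 1/(1/R2 + 1/L) = 6.787 + j118 Ω.
Step 4 — Series with R1: Z_total = R1 + (R2 || L) = 25.99 + j118 Ω = 120.9∠77.6° Ω.
Step 5 — Source phasor: V = 108∠30.0° V = 93.53 + j54 V.
Step 6 — Ohm's law: I = V / Z_total = (93.53 + j54) / (25.99 + j118) = 0.6027 - j0.6597 A.
Step 7 — Convert to polar: |I| = 0.8935 A, ∠I = -47.6°.

I = 0.8935∠-47.6° A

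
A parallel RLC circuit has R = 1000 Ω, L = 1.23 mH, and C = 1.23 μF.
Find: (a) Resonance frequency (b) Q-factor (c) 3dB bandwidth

Step 1 — Resonance: ω₀ = 1/√(LC) = 1/√(0.00123·1.23e-06) = 2.571e+04 rad/s.
Step 2 — f₀ = ω₀/(2π) = 4092 Hz.
Step 3 — Parallel Q: Q = R/(ω₀L) = 1000/(2.571e+04·0.00123) = 31.62.
Step 4 — Bandwidth: Δω = ω₀/Q = 813 rad/s; BW = Δω/(2π) = 129.4 Hz.

(a) f₀ = 4092 Hz  (b) Q = 31.62  (c) BW = 129.4 Hz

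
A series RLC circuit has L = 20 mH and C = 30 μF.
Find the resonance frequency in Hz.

Step 1 — Resonance condition Im(Z)=0 gives ω₀ = 1/√(LC).
Step 2 — ω₀ = 1/√(0.02·3e-05) = 1291 rad/s.
Step 3 — f₀ = ω₀/(2π) = 205.5 Hz.

f₀ = 205.5 Hz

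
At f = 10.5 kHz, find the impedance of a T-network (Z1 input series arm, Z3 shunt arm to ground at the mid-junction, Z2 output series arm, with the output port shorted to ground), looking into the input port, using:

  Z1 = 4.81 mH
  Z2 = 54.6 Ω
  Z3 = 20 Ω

Step 1 — Angular frequency: ω = 2π·f = 2π·1.05e+04 = 6.597e+04 rad/s.
Step 2 — Component impedances:
  Z1: Z = jωL = j·6.597e+04·0.00481 = 0 + j317.3 Ω
  Z2: Z = R = 54.6 Ω
  Z3: Z = R = 20 Ω
Step 3 — With the output port shorted to ground, the output series arm Z2 runs from the junction to ground; the shunt arm Z3 also runs from the junction to ground. They appear in parallel: Z3 || Z2 = 14.64 Ω.
Step 4 — Series with input arm Z1: Z_in = Z1 + (Z3 || Z2) = 14.64 + j317.3 Ω = 317.7∠87.4° Ω.

Z = 14.64 + j317.3 Ω = 317.7∠87.4° Ω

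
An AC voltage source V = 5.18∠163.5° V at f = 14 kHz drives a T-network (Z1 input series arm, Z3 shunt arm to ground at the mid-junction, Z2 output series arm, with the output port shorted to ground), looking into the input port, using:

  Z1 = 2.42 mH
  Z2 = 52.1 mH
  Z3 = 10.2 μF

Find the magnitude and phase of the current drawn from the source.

Step 1 — Angular frequency: ω = 2π·f = 2π·1.4e+04 = 8.796e+04 rad/s.
Step 2 — Component impedances:
  Z1: Z = jωL = j·8.796e+04·0.00242 = 0 + j212.9 Ω
  Z2: Z = jωL = j·8.796e+04·0.0521 = 0 + j4583 Ω
  Z3: Z = 1/(jωC) = -j/(ω·C) = 0 - j1.115 Ω
Step 3 — With the output port shorted to ground, the output series arm Z2 runs from the junction to ground; the shunt arm Z3 also runs from the junction to ground. They appear in parallel: Z3 || Z2 = 0 - j1.115 Ω.
Step 4 — Series with input arm Z1: Z_in = Z1 + (Z3 || Z2) = 0 + j211.8 Ω = 211.8∠90.0° Ω.
Step 5 — Source phasor: V = 5.18∠163.5° V = -4.967 + j1.471 V.
Step 6 — Ohm's law: I = V / Z_total = (-4.967 + j1.471) / (0 + j211.8) = 0.006948 + j0.02345 A.
Step 7 — Convert to polar: |I| = 0.02446 A, ∠I = 73.5°.

I = 0.02446∠73.5° A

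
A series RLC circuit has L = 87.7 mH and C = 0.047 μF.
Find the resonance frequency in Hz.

Step 1 — Resonance condition Im(Z)=0 gives ω₀ = 1/√(LC).
Step 2 — ω₀ = 1/√(0.0877·4.7e-08) = 1.558e+04 rad/s.
Step 3 — f₀ = ω₀/(2π) = 2479 Hz.

f₀ = 2479 Hz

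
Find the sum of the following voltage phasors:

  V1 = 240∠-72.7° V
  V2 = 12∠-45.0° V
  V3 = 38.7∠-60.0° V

Step 1 — Convert each phasor to rectangular form:
  V1 = 240·(cos(-72.7°) + j·sin(-72.7°)) = 71.37 - j229.1 V
  V2 = 12·(cos(-45.0°) + j·sin(-45.0°)) = 8.485 - j8.485 V
  V3 = 38.7·(cos(-60.0°) + j·sin(-60.0°)) = 19.35 - j33.52 V
Step 2 — Sum components: V_total = 99.21 - j271.1 V.
Step 3 — Convert to polar: |V_total| = 288.7 V, ∠V_total = -69.9°.

V_total = 288.7∠-69.9° V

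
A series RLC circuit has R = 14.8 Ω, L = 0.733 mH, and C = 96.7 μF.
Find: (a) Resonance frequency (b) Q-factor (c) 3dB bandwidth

Step 1 — Resonance: ω₀ = 1/√(LC) = 1/√(0.000733·9.67e-05) = 3756 rad/s.
Step 2 — f₀ = ω₀/(2π) = 597.8 Hz.
Step 3 — Series Q: Q = ω₀L/R = 3756·0.000733/14.8 = 0.186.
Step 4 — Bandwidth: Δω = ω₀/Q = 2.019e+04 rad/s; BW = Δω/(2π) = 3213 Hz.

(a) f₀ = 597.8 Hz  (b) Q = 0.186  (c) BW = 3213 Hz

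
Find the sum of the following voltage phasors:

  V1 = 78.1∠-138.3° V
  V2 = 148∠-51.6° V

Step 1 — Convert each phasor to rectangular form:
  V1 = 78.1·(cos(-138.3°) + j·sin(-138.3°)) = -58.31 - j51.95 V
  V2 = 148·(cos(-51.6°) + j·sin(-51.6°)) = 91.93 - j116 V
Step 2 — Sum components: V_total = 33.62 - j167.9 V.
Step 3 — Convert to polar: |V_total| = 171.3 V, ∠V_total = -78.7°.

V_total = 171.3∠-78.7° V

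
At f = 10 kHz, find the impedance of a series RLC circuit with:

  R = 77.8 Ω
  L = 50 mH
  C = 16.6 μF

Step 1 — Angular frequency: ω = 2π·f = 2π·1e+04 = 6.283e+04 rad/s.
Step 2 — Component impedances:
  R: Z = R = 77.8 Ω
  L: Z = jωL = j·6.283e+04·0.05 = 0 + j3142 Ω
  C: Z = 1/(jωC) = -j/(ω·C) = 0 - j0.9588 Ω
Step 3 — Series combination: Z_total = R + L + C = 77.8 + j3141 Ω = 3142∠88.6° Ω.

Z = 77.8 + j3141 Ω = 3142∠88.6° Ω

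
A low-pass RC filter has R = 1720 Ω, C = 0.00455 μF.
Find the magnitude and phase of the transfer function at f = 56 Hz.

Step 1 — Angular frequency: ω = 2π·56 = 351.9 rad/s.
Step 2 — Transfer function: H(jω) = 1/(1 + jωRC).
Step 3 — Denominator: 1 + jωRC = 1 + j·351.9·1720·4.55e-09 = 1 + j0.002754.
Step 4 — H = 1 - j0.002754.
Step 5 — Magnitude: |H| = 1 (-0.0 dB); phase: φ = -0.2°.

|H| = 1 (-0.0 dB), φ = -0.2°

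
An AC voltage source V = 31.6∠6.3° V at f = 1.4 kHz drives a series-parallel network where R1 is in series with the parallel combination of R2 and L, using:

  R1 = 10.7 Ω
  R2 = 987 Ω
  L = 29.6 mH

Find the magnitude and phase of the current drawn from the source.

Step 1 — Angular frequency: ω = 2π·f = 2π·1400 = 8796 rad/s.
Step 2 — Component impedances:
  R1: Z = R = 10.7 Ω
  R2: Z = R = 987 Ω
  L: Z = jωL = j·8796·0.0296 = 0 + j260.4 Ω
Step 3 — Parallel branch: R2 || L = 1/(1/R2 + 1/L) = 64.22 + j243.4 Ω.
Step 4 — Series with R1: Z_total = R1 + (R2 || L) = 74.92 + j243.4 Ω = 254.7∠72.9° Ω.
Step 5 — Source phasor: V = 31.6∠6.3° V = 31.41 + j3.468 V.
Step 6 — Ohm's law: I = V / Z_total = (31.41 + j3.468) / (74.92 + j243.4) = 0.04929 - j0.1139 A.
Step 7 — Convert to polar: |I| = 0.1241 A, ∠I = -66.6°.

I = 0.1241∠-66.6° A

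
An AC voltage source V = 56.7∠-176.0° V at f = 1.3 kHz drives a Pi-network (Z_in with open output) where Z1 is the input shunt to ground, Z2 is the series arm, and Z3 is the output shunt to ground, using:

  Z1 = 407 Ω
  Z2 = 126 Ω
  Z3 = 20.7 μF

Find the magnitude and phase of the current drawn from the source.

Step 1 — Angular frequency: ω = 2π·f = 2π·1300 = 8168 rad/s.
Step 2 — Component impedances:
  Z1: Z = R = 407 Ω
  Z2: Z = R = 126 Ω
  Z3: Z = 1/(jωC) = -j/(ω·C) = 0 - j5.914 Ω
Step 3 — With open output, the series arm Z2 and the output shunt Z3 appear in series to ground: Z2 + Z3 = 126 - j5.914 Ω.
Step 4 — Parallel with input shunt Z1: Z_in = Z1 || (Z2 + Z3) = 96.25 - j3.448 Ω = 96.31∠-2.1° Ω.
Step 5 — Source phasor: V = 56.7∠-176.0° V = -56.56 - j3.955 V.
Step 6 — Ohm's law: I = V / Z_total = (-56.56 - j3.955) / (96.25 - j3.448) = -0.5854 - j0.06206 A.
Step 7 — Convert to polar: |I| = 0.5887 A, ∠I = -173.9°.

I = 0.5887∠-173.9° A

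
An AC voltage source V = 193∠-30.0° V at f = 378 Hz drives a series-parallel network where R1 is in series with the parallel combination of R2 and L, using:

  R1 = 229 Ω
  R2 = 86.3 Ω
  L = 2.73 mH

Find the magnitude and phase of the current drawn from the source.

Step 1 — Angular frequency: ω = 2π·f = 2π·378 = 2375 rad/s.
Step 2 — Component impedances:
  R1: Z = R = 229 Ω
  R2: Z = R = 86.3 Ω
  L: Z = jωL = j·2375·0.00273 = 0 + j6.484 Ω
Step 3 — Parallel branch: R2 || L = 1/(1/R2 + 1/L) = 0.4844 + j6.447 Ω.
Step 4 — Series with R1: Z_total = R1 + (R2 || L) = 229.5 + j6.447 Ω = 229.6∠1.6° Ω.
Step 5 — Source phasor: V = 193∠-30.0° V = 167.1 - j96.5 V.
Step 6 — Ohm's law: I = V / Z_total = (167.1 - j96.5) / (229.5 + j6.447) = 0.716 - j0.4406 A.
Step 7 — Convert to polar: |I| = 0.8407 A, ∠I = -31.6°.

I = 0.8407∠-31.6° A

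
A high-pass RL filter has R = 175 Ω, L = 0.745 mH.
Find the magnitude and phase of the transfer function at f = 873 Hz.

Step 1 — Angular frequency: ω = 2π·873 = 5485 rad/s.
Step 2 — Transfer function: H(jω) = jωL/(R + jωL).
Step 3 — Numerator jωL = j·4.086; denominator R + jωL = 175 + j4.086.
Step 4 — H = 0.000545 + j0.02334.
Step 5 — Magnitude: |H| = 0.02335 (-32.6 dB); phase: φ = 88.7°.

|H| = 0.02335 (-32.6 dB), φ = 88.7°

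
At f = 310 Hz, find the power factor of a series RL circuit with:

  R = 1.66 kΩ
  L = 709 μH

Step 1 — Angular frequency: ω = 2π·f = 2π·310 = 1948 rad/s.
Step 2 — Component impedances:
  R: Z = R = 1660 Ω
  L: Z = jωL = j·1948·0.000709 = 0 + j1.381 Ω
Step 3 — Series combination: Z_total = R + L = 1660 + j1.381 Ω = 1660∠0.0° Ω.
Step 4 — Power factor: PF = cos(φ) = Re(Z)/|Z| = 1660/1660 = 1.
Step 5 — Type: Im(Z) = 1.381 ⇒ lagging (phase φ = 0.0°).

PF = 1 (lagging, φ = 0.0°)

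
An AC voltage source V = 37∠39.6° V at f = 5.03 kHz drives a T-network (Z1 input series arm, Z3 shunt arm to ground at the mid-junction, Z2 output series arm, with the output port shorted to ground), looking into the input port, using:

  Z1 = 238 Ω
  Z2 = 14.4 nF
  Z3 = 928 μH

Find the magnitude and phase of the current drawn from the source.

Step 1 — Angular frequency: ω = 2π·f = 2π·5030 = 3.16e+04 rad/s.
Step 2 — Component impedances:
  Z1: Z = R = 238 Ω
  Z2: Z = 1/(jωC) = -j/(ω·C) = 0 - j2197 Ω
  Z3: Z = jωL = j·3.16e+04·0.000928 = 0 + j29.33 Ω
Step 3 — With the output port shorted to ground, the output series arm Z2 runs from the junction to ground; the shunt arm Z3 also runs from the junction to ground. They appear in parallel: Z3 || Z2 = 0 + j29.73 Ω.
Step 4 — Series with input arm Z1: Z_in = Z1 + (Z3 || Z2) = 238 + j29.73 Ω = 239.8∠7.1° Ω.
Step 5 — Source phasor: V = 37∠39.6° V = 28.51 + j23.58 V.
Step 6 — Ohm's law: I = V / Z_total = (28.51 + j23.58) / (238 + j29.73) = 0.1301 + j0.08284 A.
Step 7 — Convert to polar: |I| = 0.1543 A, ∠I = 32.5°.

I = 0.1543∠32.5° A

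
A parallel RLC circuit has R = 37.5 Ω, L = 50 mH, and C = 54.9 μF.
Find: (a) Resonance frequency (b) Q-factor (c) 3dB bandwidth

Step 1 — Resonance: ω₀ = 1/√(LC) = 1/√(0.05·5.49e-05) = 603.6 rad/s.
Step 2 — f₀ = ω₀/(2π) = 96.06 Hz.
Step 3 — Parallel Q: Q = R/(ω₀L) = 37.5/(603.6·0.05) = 1.243.
Step 4 — Bandwidth: Δω = ω₀/Q = 485.7 rad/s; BW = Δω/(2π) = 77.31 Hz.

(a) f₀ = 96.06 Hz  (b) Q = 1.243  (c) BW = 77.31 Hz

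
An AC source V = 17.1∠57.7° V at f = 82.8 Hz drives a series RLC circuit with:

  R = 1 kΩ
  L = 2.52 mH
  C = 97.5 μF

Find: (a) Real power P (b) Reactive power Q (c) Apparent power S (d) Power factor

Step 1 — Angular frequency: ω = 2π·f = 2π·82.8 = 520.2 rad/s.
Step 2 — Component impedances:
  R: Z = R = 1000 Ω
  L: Z = jωL = j·520.2·0.00252 = 0 + j1.311 Ω
  C: Z = 1/(jωC) = -j/(ω·C) = 0 - j19.71 Ω
Step 3 — Series combination: Z_total = R + L + C = 1000 - j18.4 Ω = 1000∠-1.1° Ω.
Step 4 — Source phasor: V = 17.1∠57.7° V = 9.137 + j14.45 V.
Step 5 — Current: I = V / Z = 0.008868 + j0.01462 A = 0.0171∠58.8° A.
Step 6 — Complex power: S = V·I* = 0.2923 - j0.00538 VA.
Step 7 — Real power: P = Re(S) = 0.2923 W.
Step 8 — Reactive power: Q = Im(S) = -0.00538 VAR.
Step 9 — Apparent power: |S| = 0.2924 VA.
Step 10 — Power factor: PF = P/|S| = 0.9998 (leading).

(a) P = 0.2923 W  (b) Q = -0.00538 VAR  (c) S = 0.2924 VA  (d) PF = 0.9998 (leading)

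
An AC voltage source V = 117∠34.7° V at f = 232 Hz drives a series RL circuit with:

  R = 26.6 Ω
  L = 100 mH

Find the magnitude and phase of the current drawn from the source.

Step 1 — Angular frequency: ω = 2π·f = 2π·232 = 1458 rad/s.
Step 2 — Component impedances:
  R: Z = R = 26.6 Ω
  L: Z = jωL = j·1458·0.1 = 0 + j145.8 Ω
Step 3 — Series combination: Z_total = R + L = 26.6 + j145.8 Ω = 148.2∠79.7° Ω.
Step 4 — Source phasor: V = 117∠34.7° V = 96.19 + j66.61 V.
Step 5 — Ohm's law: I = V / Z_total = (96.19 + j66.61) / (26.6 + j145.8) = 0.5587 - j0.5579 A.
Step 6 — Convert to polar: |I| = 0.7896 A, ∠I = -45.0°.

I = 0.7896∠-45.0° A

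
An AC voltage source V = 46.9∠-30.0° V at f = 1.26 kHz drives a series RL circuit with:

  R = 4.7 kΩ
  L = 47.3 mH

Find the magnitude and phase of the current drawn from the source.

Step 1 — Angular frequency: ω = 2π·f = 2π·1260 = 7917 rad/s.
Step 2 — Component impedances:
  R: Z = R = 4700 Ω
  L: Z = jωL = j·7917·0.0473 = 0 + j374.5 Ω
Step 3 — Series combination: Z_total = R + L = 4700 + j374.5 Ω = 4715∠4.6° Ω.
Step 4 — Source phasor: V = 46.9∠-30.0° V = 40.62 - j23.45 V.
Step 5 — Ohm's law: I = V / Z_total = (40.62 - j23.45) / (4700 + j374.5) = 0.008192 - j0.005642 A.
Step 6 — Convert to polar: |I| = 0.009947 A, ∠I = -34.6°.

I = 0.009947∠-34.6° A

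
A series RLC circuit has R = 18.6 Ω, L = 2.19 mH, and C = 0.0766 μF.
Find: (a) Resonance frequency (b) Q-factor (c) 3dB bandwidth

Step 1 — Resonance: ω₀ = 1/√(LC) = 1/√(0.00219·7.66e-08) = 7.721e+04 rad/s.
Step 2 — f₀ = ω₀/(2π) = 1.229e+04 Hz.
Step 3 — Series Q: Q = ω₀L/R = 7.721e+04·0.00219/18.6 = 9.091.
Step 4 — Bandwidth: Δω = ω₀/Q = 8493 rad/s; BW = Δω/(2π) = 1352 Hz.

(a) f₀ = 1.229e+04 Hz  (b) Q = 9.091  (c) BW = 1352 Hz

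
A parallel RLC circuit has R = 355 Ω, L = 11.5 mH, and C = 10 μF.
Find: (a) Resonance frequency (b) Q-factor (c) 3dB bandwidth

Step 1 — Resonance: ω₀ = 1/√(LC) = 1/√(0.0115·1e-05) = 2949 rad/s.
Step 2 — f₀ = ω₀/(2π) = 469.3 Hz.
Step 3 — Parallel Q: Q = R/(ω₀L) = 355/(2949·0.0115) = 10.47.
Step 4 — Bandwidth: Δω = ω₀/Q = 281.7 rad/s; BW = Δω/(2π) = 44.83 Hz.

(a) f₀ = 469.3 Hz  (b) Q = 10.47  (c) BW = 44.83 Hz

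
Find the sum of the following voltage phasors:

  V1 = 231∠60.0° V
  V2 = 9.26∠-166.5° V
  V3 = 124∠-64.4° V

Step 1 — Convert each phasor to rectangular form:
  V1 = 231·(cos(60.0°) + j·sin(60.0°)) = 115.5 + j200.1 V
  V2 = 9.26·(cos(-166.5°) + j·sin(-166.5°)) = -9.004 - j2.162 V
  V3 = 124·(cos(-64.4°) + j·sin(-64.4°)) = 53.58 - j111.8 V
Step 2 — Sum components: V_total = 160.1 + j86.06 V.
Step 3 — Convert to polar: |V_total| = 181.7 V, ∠V_total = 28.3°.

V_total = 181.7∠28.3° V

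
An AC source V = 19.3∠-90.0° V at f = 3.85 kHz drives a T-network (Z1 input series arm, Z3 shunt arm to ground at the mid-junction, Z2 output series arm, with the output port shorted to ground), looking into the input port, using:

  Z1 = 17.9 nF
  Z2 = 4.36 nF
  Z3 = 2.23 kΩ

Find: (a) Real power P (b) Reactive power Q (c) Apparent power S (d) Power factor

Step 1 — Angular frequency: ω = 2π·f = 2π·3850 = 2.419e+04 rad/s.
Step 2 — Component impedances:
  Z1: Z = 1/(jωC) = -j/(ω·C) = 0 - j2309 Ω
  Z2: Z = 1/(jωC) = -j/(ω·C) = 0 - j9481 Ω
  Z3: Z = R = 2230 Ω
Step 3 — With the output port shorted to ground, the output series arm Z2 runs from the junction to ground; the shunt arm Z3 also runs from the junction to ground. They appear in parallel: Z3 || Z2 = 2113 - j497 Ω.
Step 4 — Series with input arm Z1: Z_in = Z1 + (Z3 || Z2) = 2113 - j2806 Ω = 3513∠-53.0° Ω.
Step 5 — Source phasor: V = 19.3∠-90.0° V = 0 - j19.3 V.
Step 6 — Current: I = V / Z = 0.004389 - j0.003305 A = 0.005494∠-37.0° A.
Step 7 — Complex power: S = V·I* = 0.06378 - j0.0847 VA.
Step 8 — Real power: P = Re(S) = 0.06378 W.
Step 9 — Reactive power: Q = Im(S) = -0.0847 VAR.
Step 10 — Apparent power: |S| = 0.106 VA.
Step 11 — Power factor: PF = P/|S| = 0.6015 (leading).

(a) P = 0.06378 W  (b) Q = -0.0847 VAR  (c) S = 0.106 VA  (d) PF = 0.6015 (leading)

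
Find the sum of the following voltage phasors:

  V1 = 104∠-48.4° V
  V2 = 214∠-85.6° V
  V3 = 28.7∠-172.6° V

Step 1 — Convert each phasor to rectangular form:
  V1 = 104·(cos(-48.4°) + j·sin(-48.4°)) = 69.05 - j77.77 V
  V2 = 214·(cos(-85.6°) + j·sin(-85.6°)) = 16.42 - j213.4 V
  V3 = 28.7·(cos(-172.6°) + j·sin(-172.6°)) = -28.46 - j3.696 V
Step 2 — Sum components: V_total = 57.01 - j294.8 V.
Step 3 — Convert to polar: |V_total| = 300.3 V, ∠V_total = -79.1°.

V_total = 300.3∠-79.1° V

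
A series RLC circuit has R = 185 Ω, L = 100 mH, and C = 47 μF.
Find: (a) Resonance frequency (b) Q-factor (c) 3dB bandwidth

Step 1 — Resonance: ω₀ = 1/√(LC) = 1/√(0.1·4.7e-05) = 461.3 rad/s.
Step 2 — f₀ = ω₀/(2π) = 73.41 Hz.
Step 3 — Series Q: Q = ω₀L/R = 461.3·0.1/185 = 0.2493.
Step 4 — Bandwidth: Δω = ω₀/Q = 1850 rad/s; BW = Δω/(2π) = 294.4 Hz.

(a) f₀ = 73.41 Hz  (b) Q = 0.2493  (c) BW = 294.4 Hz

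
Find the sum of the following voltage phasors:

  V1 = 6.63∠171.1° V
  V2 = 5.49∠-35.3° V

Step 1 — Convert each phasor to rectangular form:
  V1 = 6.63·(cos(171.1°) + j·sin(171.1°)) = -6.55 + j1.026 V
  V2 = 5.49·(cos(-35.3°) + j·sin(-35.3°)) = 4.481 - j3.172 V
Step 2 — Sum components: V_total = -2.07 - j2.147 V.
Step 3 — Convert to polar: |V_total| = 2.982 V, ∠V_total = -134.0°.

V_total = 2.982∠-134.0° V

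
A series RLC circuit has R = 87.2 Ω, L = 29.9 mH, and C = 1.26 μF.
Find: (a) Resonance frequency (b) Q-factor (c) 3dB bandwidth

Step 1 — Resonance: ω₀ = 1/√(LC) = 1/√(0.0299·1.26e-06) = 5152 rad/s.
Step 2 — f₀ = ω₀/(2π) = 820 Hz.
Step 3 — Series Q: Q = ω₀L/R = 5152·0.0299/87.2 = 1.767.
Step 4 — Bandwidth: Δω = ω₀/Q = 2916 rad/s; BW = Δω/(2π) = 464.2 Hz.

(a) f₀ = 820 Hz  (b) Q = 1.767  (c) BW = 464.2 Hz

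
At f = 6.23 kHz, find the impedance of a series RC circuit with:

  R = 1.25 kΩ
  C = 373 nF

Step 1 — Angular frequency: ω = 2π·f = 2π·6230 = 3.914e+04 rad/s.
Step 2 — Component impedances:
  R: Z = R = 1250 Ω
  C: Z = 1/(jωC) = -j/(ω·C) = 0 - j68.49 Ω
Step 3 — Series combination: Z_total = R + C = 1250 - j68.49 Ω = 1252∠-3.1° Ω.

Z = 1250 - j68.49 Ω = 1252∠-3.1° Ω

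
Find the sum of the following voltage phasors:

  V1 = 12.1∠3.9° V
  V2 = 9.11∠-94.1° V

Step 1 — Convert each phasor to rectangular form:
  V1 = 12.1·(cos(3.9°) + j·sin(3.9°)) = 12.07 + j0.823 V
  V2 = 9.11·(cos(-94.1°) + j·sin(-94.1°)) = -0.6513 - j9.087 V
Step 2 — Sum components: V_total = 11.42 - j8.264 V.
Step 3 — Convert to polar: |V_total| = 14.1 V, ∠V_total = -35.9°.

V_total = 14.1∠-35.9° V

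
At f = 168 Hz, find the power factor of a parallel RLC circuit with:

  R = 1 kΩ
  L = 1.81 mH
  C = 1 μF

Step 1 — Angular frequency: ω = 2π·f = 2π·168 = 1056 rad/s.
Step 2 — Component impedances:
  R: Z = R = 1000 Ω
  L: Z = jωL = j·1056·0.00181 = 0 + j1.911 Ω
  C: Z = 1/(jωC) = -j/(ω·C) = 0 - j947.4 Ω
Step 3 — Parallel combination: 1/Z_total = 1/R + 1/L + 1/C; Z_total = 0.003665 + j1.914 Ω = 1.914∠89.9° Ω.
Step 4 — Power factor: PF = cos(φ) = Re(Z)/|Z| = 0.0036651/1.9144 = 0.001914.
Step 5 — Type: Im(Z) = 1.914 ⇒ lagging (phase φ = 89.9°).

PF = 0.001914 (lagging, φ = 89.9°)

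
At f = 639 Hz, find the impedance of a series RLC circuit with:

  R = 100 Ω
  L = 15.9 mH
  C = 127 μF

Step 1 — Angular frequency: ω = 2π·f = 2π·639 = 4015 rad/s.
Step 2 — Component impedances:
  R: Z = R = 100 Ω
  L: Z = jωL = j·4015·0.0159 = 0 + j63.84 Ω
  C: Z = 1/(jωC) = -j/(ω·C) = 0 - j1.961 Ω
Step 3 — Series combination: Z_total = R + L + C = 100 + j61.88 Ω = 117.6∠31.7° Ω.

Z = 100 + j61.88 Ω = 117.6∠31.7° Ω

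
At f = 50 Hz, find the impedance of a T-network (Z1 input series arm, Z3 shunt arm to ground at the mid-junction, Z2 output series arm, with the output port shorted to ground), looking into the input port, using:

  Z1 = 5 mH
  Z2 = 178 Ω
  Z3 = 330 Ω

Step 1 — Angular frequency: ω = 2π·f = 2π·50 = 314.2 rad/s.
Step 2 — Component impedances:
  Z1: Z = jωL = j·314.2·0.005 = 0 + j1.571 Ω
  Z2: Z = R = 178 Ω
  Z3: Z = R = 330 Ω
Step 3 — With the output port shorted to ground, the output series arm Z2 runs from the junction to ground; the shunt arm Z3 also runs from the junction to ground. They appear in parallel: Z3 || Z2 = 115.6 Ω.
Step 4 — Series with input arm Z1: Z_in = Z1 + (Z3 || Z2) = 115.6 + j1.571 Ω = 115.6∠0.8° Ω.

Z = 115.6 + j1.571 Ω = 115.6∠0.8° Ω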